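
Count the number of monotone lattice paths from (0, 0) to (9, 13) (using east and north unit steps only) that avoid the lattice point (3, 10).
Number of paths = 473396

Total paths from (0, 0) to (9, 13): C(22, 9) = 497420. Paths through (3, 10): (paths (0, 0) → (3, 10)) × (paths (3, 10) → (9, 13)) = C(13, 3) · C(9, 6) = 286 · 84 = 24024. Avoidance count = 497420 − 24024 = 473396.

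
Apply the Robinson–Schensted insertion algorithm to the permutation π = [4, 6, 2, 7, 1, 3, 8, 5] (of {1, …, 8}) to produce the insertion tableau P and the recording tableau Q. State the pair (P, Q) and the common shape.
P = [1, 3, 5, 8] / [2, 6, 7] / [4];  Q = [1, 2, 4, 7] / [3, 6, 8] / [5];  common shape = (4, 3, 1)

Row-insert the values π_1, π_2, … into P one at a time, bumping the leftmost entry strictly greater than the inserted value down to the next row. The recording tableau Q records, in position (i, j), the step at which that cell was added to P.
  Insert 4 (step 1): P = [4];  Q = [1]
  Insert 6 (step 2): P = [4, 6];  Q = [1, 2]
  Insert 2 (step 3): P = [2, 6] / [4];  Q = [1, 2] / [3]
  Insert 7 (step 4): P = [2, 6, 7] / [4];  Q = [1, 2, 4] / [3]
  Insert 1 (step 5): P = [1, 6, 7] / [2] / [4];  Q = [1, 2, 4] / [3] / [5]
  Insert 3 (step 6): P = [1, 3, 7] / [2, 6] / [4];  Q = [1, 2, 4] / [3, 6] / [5]
  Insert 8 (step 7): P = [1, 3, 7, 8] / [2, 6] / [4];  Q = [1, 2, 4, 7] / [3, 6] / [5]
  Insert 5 (step 8): P = [1, 3, 5, 8] / [2, 6, 7] / [4];  Q = [1, 2, 4, 7] / [3, 6, 8] / [5]
Final shape: (4, 3, 1).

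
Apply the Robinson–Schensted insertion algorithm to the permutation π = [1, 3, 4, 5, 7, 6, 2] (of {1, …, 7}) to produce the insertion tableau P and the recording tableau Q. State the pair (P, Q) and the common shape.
P = [1, 2, 4, 5, 6] / [3] / [7];  Q = [1, 2, 3, 4, 5] / [6] / [7];  common shape = (5, 1, 1)

Row-insert the values π_1, π_2, … into P one at a time, bumping the leftmost entry strictly greater than the inserted value down to the next row. The recording tableau Q records, in position (i, j), the step at which that cell was added to P.
  Insert 1 (step 1): P = [1];  Q = [1]
  Insert 3 (step 2): P = [1, 3];  Q = [1, 2]
  Insert 4 (step 3): P = [1, 3, 4];  Q = [1, 2, 3]
  Insert 5 (step 4): P = [1, 3, 4, 5];  Q = [1, 2, 3, 4]
  Insert 7 (step 5): P = [1, 3, 4, 5, 7];  Q = [1, 2, 3, 4, 5]
  Insert 6 (step 6): P = [1, 3, 4, 5, 6] / [7];  Q = [1, 2, 3, 4, 5] / [6]
  Insert 2 (step 7): P = [1, 2, 4, 5, 6] / [3] / [7];  Q = [1, 2, 3, 4, 5] / [6] / [7]
Final shape: (5, 1, 1).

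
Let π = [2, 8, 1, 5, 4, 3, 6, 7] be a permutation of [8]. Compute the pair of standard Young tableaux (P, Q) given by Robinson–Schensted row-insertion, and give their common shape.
P = [1, 3, 6, 7] / [2, 4] / [5] / [8];  Q = [1, 2, 7, 8] / [3, 4] / [5] / [6];  common shape = (4, 2, 1, 1)

Row-insert the values π_1, π_2, … into P one at a time, bumping the leftmost entry strictly greater than the inserted value down to the next row. The recording tableau Q records, in position (i, j), the step at which that cell was added to P.
  Insert 2 (step 1): P = [2];  Q = [1]
  Insert 8 (step 2): P = [2, 8];  Q = [1, 2]
  Insert 1 (step 3): P = [1, 8] / [2];  Q = [1, 2] / [3]
  Insert 5 (step 4): P = [1, 5] / [2, 8];  Q = [1, 2] / [3, 4]
  Insert 4 (step 5): P = [1, 4] / [2, 5] / [8];  Q = [1, 2] / [3, 4] / [5]
  Insert 3 (step 6): P = [1, 3] / [2, 4] / [5] / [8];  Q = [1, 2] / [3, 4] / [5] / [6]
  Insert 6 (step 7): P = [1, 3, 6] / [2, 4] / [5] / [8];  Q = [1, 2, 7] / [3, 4] / [5] / [6]
  Insert 7 (step 8): P = [1, 3, 6, 7] / [2, 4] / [5] / [8];  Q = [1, 2, 7, 8] / [3, 4] / [5] / [6]
Final shape: (4, 2, 1, 1).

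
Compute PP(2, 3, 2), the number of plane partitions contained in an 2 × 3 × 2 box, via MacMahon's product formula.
PP(2, 3, 2) = 50

Evaluate the triple product over i = 1..2, j = 1..3, k = 1..2. The factors are (2/1) · (3/2) · (3/2) · (4/3) · (4/3) · (5/4) · (3/2) · (4/3) · … (12 factors total). The numerators and denominators telescope so the product is an integer; carrying out the multiplication exactly gives PP(2, 3, 2) = 50.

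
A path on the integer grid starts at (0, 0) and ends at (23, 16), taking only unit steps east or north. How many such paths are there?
Number of paths = 37711260990

A monotone lattice path from (0, 0) to (23, 16) consists of 23 east steps and 16 north steps in some order, so it is determined by which 23 of the 39 steps are east. The count is C(39, 23) = 37711260990.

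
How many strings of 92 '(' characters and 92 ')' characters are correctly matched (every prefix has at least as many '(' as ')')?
C_92 = 15487357822491889407128326963778343232013931127835600

These balanced parentheses are counted by the Catalan number C_n = (1/(n + 1)) · C(2n, n). For n = 92: C_92 = (1/93) · C(184, 92) = 1440324277491745714862934407631385920577295594888710800/93 = 15487357822491889407128326963778343232013931127835600.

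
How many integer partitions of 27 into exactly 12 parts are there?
p(27, 12 parts) = 172

Partitions of n into exactly k parts are in bijection with partitions of n − k into at most k parts (subtract 1 from each part). So p(27, exactly 12) = p(15, parts ≤ 12). Computing via the recurrence p(m, j) = p(m, j−1) + p(m−j, j) gives 172.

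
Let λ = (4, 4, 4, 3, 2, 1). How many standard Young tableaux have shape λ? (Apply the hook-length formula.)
# SYT of shape (4, 4, 4, 3, 2, 1) = 3734016

Hook-length formula: f^λ = n! / Π hook(c), product over all cells c of the Young diagram. For λ = (4, 4, 4, 3, 2, 1), n = 18 boxes. Hook lengths by row (left-to-right, top-to-bottom): [9, 7, 5, 3]; [8, 6, 4, 2]; [7, 5, 3, 1]; [5, 3, 1]; [3, 1]; [1]. Product of hooks = 1714608000. So f^λ = 18! / 1714608000 = 6402373705728000 / 1714608000 = 3734016.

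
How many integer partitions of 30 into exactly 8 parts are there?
p(30, 8 parts) = 638

Partitions of n into exactly k parts are in bijection with partitions of n − k into at most k parts (subtract 1 from each part). So p(30, exactly 8) = p(22, parts ≤ 8). Computing via the recurrence p(m, j) = p(m, j−1) + p(m−j, j) gives 638.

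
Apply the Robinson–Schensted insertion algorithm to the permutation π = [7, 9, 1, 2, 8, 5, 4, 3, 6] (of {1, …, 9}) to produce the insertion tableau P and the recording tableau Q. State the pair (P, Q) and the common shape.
P = [1, 2, 3, 6] / [4, 8] / [5] / [7] / [9];  Q = [1, 2, 5, 9] / [3, 4] / [6] / [7] / [8];  common shape = (4, 2, 1, 1, 1)

Row-insert the values π_1, π_2, … into P one at a time, bumping the leftmost entry strictly greater than the inserted value down to the next row. The recording tableau Q records, in position (i, j), the step at which that cell was added to P.
  Insert 7 (step 1): P = [7];  Q = [1]
  Insert 9 (step 2): P = [7, 9];  Q = [1, 2]
  Insert 1 (step 3): P = [1, 9] / [7];  Q = [1, 2] / [3]
  Insert 2 (step 4): P = [1, 2] / [7, 9];  Q = [1, 2] / [3, 4]
  Insert 8 (step 5): P = [1, 2, 8] / [7, 9];  Q = [1, 2, 5] / [3, 4]
  Insert 5 (step 6): P = [1, 2, 5] / [7, 8] / [9];  Q = [1, 2, 5] / [3, 4] / [6]
  Insert 4 (step 7): P = [1, 2, 4] / [5, 8] / [7] / [9];  Q = [1, 2, 5] / [3, 4] / [6] / [7]
  Insert 3 (step 8): P = [1, 2, 3] / [4, 8] / [5] / [7] / [9];  Q = [1, 2, 5] / [3, 4] / [6] / [7] / [8]
  Insert 6 (step 9): P = [1, 2, 3, 6] / [4, 8] / [5] / [7] / [9];  Q = [1, 2, 5, 9] / [3, 4] / [6] / [7] / [8]
Final shape: (4, 2, 1, 1, 1).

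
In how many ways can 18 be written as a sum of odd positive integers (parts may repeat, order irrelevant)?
p_odd(18) = 46

Enumerate partitions using only odd parts via the recurrence o(n, m) = o(n, m−2) + o(n−m, m) over odd m, starting from the largest odd part ≤ n. This gives p_odd(18) = 46. (Euler's theorem: equals the count of distinct-part partitions.)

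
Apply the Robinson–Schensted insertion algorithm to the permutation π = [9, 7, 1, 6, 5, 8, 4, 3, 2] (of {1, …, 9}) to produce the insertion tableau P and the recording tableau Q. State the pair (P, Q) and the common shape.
P = [1, 2, 8] / [3] / [4] / [5] / [6] / [7] / [9];  Q = [1, 4, 6] / [2] / [3] / [5] / [7] / [8] / [9];  common shape = (3, 1, 1, 1, 1, 1, 1)

Row-insert the values π_1, π_2, … into P one at a time, bumping the leftmost entry strictly greater than the inserted value down to the next row. The recording tableau Q records, in position (i, j), the step at which that cell was added to P.
  Insert 9 (step 1): P = [9];  Q = [1]
  Insert 7 (step 2): P = [7] / [9];  Q = [1] / [2]
  Insert 1 (step 3): P = [1] / [7] / [9];  Q = [1] / [2] / [3]
  Insert 6 (step 4): P = [1, 6] / [7] / [9];  Q = [1, 4] / [2] / [3]
  Insert 5 (step 5): P = [1, 5] / [6] / [7] / [9];  Q = [1, 4] / [2] / [3] / [5]
  Insert 8 (step 6): P = [1, 5, 8] / [6] / [7] / [9];  Q = [1, 4, 6] / [2] / [3] / [5]
  Insert 4 (step 7): P = [1, 4, 8] / [5] / [6] / [7] / [9];  Q = [1, 4, 6] / [2] / [3] / [5] / [7]
  Insert 3 (step 8): P = [1, 3, 8] / [4] / [5] / [6] / [7] / [9];  Q = [1, 4, 6] / [2] / [3] / [5] / [7] / [8]
  Insert 2 (step 9): P = [1, 2, 8] / [3] / [4] / [5] / [6] / [7] / [9];  Q = [1, 4, 6] / [2] / [3] / [5] / [7] / [8] / [9]
Final shape: (3, 1, 1, 1, 1, 1, 1).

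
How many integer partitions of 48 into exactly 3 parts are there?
p(48, 3 parts) = 192

Partitions of n into exactly k parts are in bijection with partitions of n − k into at most k parts (subtract 1 from each part). So p(48, exactly 3) = p(45, parts ≤ 3). Computing via the recurrence p(m, j) = p(m, j−1) + p(m−j, j) gives 192.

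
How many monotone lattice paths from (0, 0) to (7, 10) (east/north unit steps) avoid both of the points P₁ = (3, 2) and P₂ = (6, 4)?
Number of paths = 13728

Inclusion–exclusion. Total paths: C(17, 7) = 19448. Through P₁: C(5, 3)·C(12, 4) = 4950. Through P₂: C(10, 6)·C(7, 1) = 1470. Since P₁ is strictly southwest of P₂, a monotone path through both must visit P₁ then P₂; paths through both = C(5, 3)·C(5, 3)·C(7, 1) = 700. Avoid both = 19448 − 4950 − 1470 + 700 = 13728.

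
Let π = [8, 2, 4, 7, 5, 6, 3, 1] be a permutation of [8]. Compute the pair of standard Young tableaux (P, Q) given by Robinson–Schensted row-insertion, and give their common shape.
P = [1, 3, 5, 6] / [2] / [4] / [7] / [8];  Q = [1, 3, 4, 6] / [2] / [5] / [7] / [8];  common shape = (4, 1, 1, 1, 1)

Row-insert the values π_1, π_2, … into P one at a time, bumping the leftmost entry strictly greater than the inserted value down to the next row. The recording tableau Q records, in position (i, j), the step at which that cell was added to P.
  Insert 8 (step 1): P = [8];  Q = [1]
  Insert 2 (step 2): P = [2] / [8];  Q = [1] / [2]
  Insert 4 (step 3): P = [2, 4] / [8];  Q = [1, 3] / [2]
  Insert 7 (step 4): P = [2, 4, 7] / [8];  Q = [1, 3, 4] / [2]
  Insert 5 (step 5): P = [2, 4, 5] / [7] / [8];  Q = [1, 3, 4] / [2] / [5]
  Insert 6 (step 6): P = [2, 4, 5, 6] / [7] / [8];  Q = [1, 3, 4, 6] / [2] / [5]
  Insert 3 (step 7): P = [2, 3, 5, 6] / [4] / [7] / [8];  Q = [1, 3, 4, 6] / [2] / [5] / [7]
  Insert 1 (step 8): P = [1, 3, 5, 6] / [2] / [4] / [7] / [8];  Q = [1, 3, 4, 6] / [2] / [5] / [7] / [8]
Final shape: (4, 1, 1, 1, 1).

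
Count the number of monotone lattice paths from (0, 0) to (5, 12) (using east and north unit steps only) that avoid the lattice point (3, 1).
Number of paths = 5876

Total paths from (0, 0) to (5, 12): C(17, 5) = 6188. Paths through (3, 1): (paths (0, 0) → (3, 1)) × (paths (3, 1) → (5, 12)) = C(4, 3) · C(13, 2) = 4 · 78 = 312. Avoidance count = 6188 − 312 = 5876.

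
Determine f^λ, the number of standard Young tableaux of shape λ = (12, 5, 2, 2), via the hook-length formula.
# SYT of shape (12, 5, 2, 2) = 16124160

Hook-length formula: f^λ = n! / Π hook(c), product over all cells c of the Young diagram. For λ = (12, 5, 2, 2), n = 21 boxes. Hook lengths by row (left-to-right, top-to-bottom): [15, 14, 11, 10, 9, 7, 6, 5, 4, 3, 2, 1]; [7, 6, 3, 2, 1]; [3, 2]; [2, 1]. Product of hooks = 3168595584000. So f^λ = 21! / 3168595584000 = 51090942171709440000 / 3168595584000 = 16124160.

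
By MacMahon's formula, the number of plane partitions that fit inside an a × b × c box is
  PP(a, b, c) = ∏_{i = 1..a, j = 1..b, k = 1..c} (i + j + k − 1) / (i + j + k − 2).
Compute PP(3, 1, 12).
PP(3, 1, 12) = 455

Evaluate the triple product over i = 1..3, j = 1..1, k = 1..12. The factors are (2/1) · (3/2) · (4/3) · (5/4) · (6/5) · (7/6) · (8/7) · (9/8) · … (36 factors total). The numerators and denominators telescope so the product is an integer; carrying out the multiplication exactly gives PP(3, 1, 12) = 455.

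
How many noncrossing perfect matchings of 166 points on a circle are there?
C_83 = 68854441132780194707888052034668647142985206100

These noncrossing handshakes are counted by the Catalan number C_n = (1/(n + 1)) · C(2n, n). For n = 83: C_83 = (1/84) · C(166, 83) = 5783773055153536355462596370912166360010757312400/84 = 68854441132780194707888052034668647142985206100.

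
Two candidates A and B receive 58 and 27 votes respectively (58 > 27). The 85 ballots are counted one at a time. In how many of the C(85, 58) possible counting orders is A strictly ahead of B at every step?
Strict-lead orderings = 4014128654600111661936

Total orderings of the 85 votes with 58 for A: C(85, 58) = 11006481794871273911760. By the Bertrand ballot formula (Cycle Lemma / reflection principle), the number of orderings in which A is strictly ahead of B throughout is (p − q)/(p + q) · C(p + q, p) = (58 − 27)/(58 + 27) · 11006481794871273911760 = 4014128654600111661936.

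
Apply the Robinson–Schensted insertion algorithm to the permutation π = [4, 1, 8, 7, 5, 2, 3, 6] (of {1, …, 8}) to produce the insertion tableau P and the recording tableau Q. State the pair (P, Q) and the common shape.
P = [1, 2, 3, 6] / [4, 5] / [7] / [8];  Q = [1, 3, 7, 8] / [2, 4] / [5] / [6];  common shape = (4, 2, 1, 1)

Row-insert the values π_1, π_2, … into P one at a time, bumping the leftmost entry strictly greater than the inserted value down to the next row. The recording tableau Q records, in position (i, j), the step at which that cell was added to P.
  Insert 4 (step 1): P = [4];  Q = [1]
  Insert 1 (step 2): P = [1] / [4];  Q = [1] / [2]
  Insert 8 (step 3): P = [1, 8] / [4];  Q = [1, 3] / [2]
  Insert 7 (step 4): P = [1, 7] / [4, 8];  Q = [1, 3] / [2, 4]
  Insert 5 (step 5): P = [1, 5] / [4, 7] / [8];  Q = [1, 3] / [2, 4] / [5]
  Insert 2 (step 6): P = [1, 2] / [4, 5] / [7] / [8];  Q = [1, 3] / [2, 4] / [5] / [6]
  Insert 3 (step 7): P = [1, 2, 3] / [4, 5] / [7] / [8];  Q = [1, 3, 7] / [2, 4] / [5] / [6]
  Insert 6 (step 8): P = [1, 2, 3, 6] / [4, 5] / [7] / [8];  Q = [1, 3, 7, 8] / [2, 4] / [5] / [6]
Final shape: (4, 2, 1, 1).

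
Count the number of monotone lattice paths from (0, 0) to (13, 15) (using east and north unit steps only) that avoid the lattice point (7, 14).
Number of paths = 36628200

Total paths from (0, 0) to (13, 15): C(28, 13) = 37442160. Paths through (7, 14): (paths (0, 0) → (7, 14)) × (paths (7, 14) → (13, 15)) = C(21, 7) · C(7, 6) = 116280 · 7 = 813960. Avoidance count = 37442160 − 813960 = 36628200.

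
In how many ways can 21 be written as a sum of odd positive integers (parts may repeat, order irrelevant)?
p_odd(21) = 76

Enumerate partitions using only odd parts via the recurrence o(n, m) = o(n, m−2) + o(n−m, m) over odd m, starting from the largest odd part ≤ n. This gives p_odd(21) = 76. (Euler's theorem: equals the count of distinct-part partitions.)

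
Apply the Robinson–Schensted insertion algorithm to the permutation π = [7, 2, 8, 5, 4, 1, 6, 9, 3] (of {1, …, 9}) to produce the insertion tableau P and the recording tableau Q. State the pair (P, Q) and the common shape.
P = [1, 3, 6, 9] / [2, 4] / [5, 8] / [7];  Q = [1, 3, 7, 8] / [2, 4] / [5, 9] / [6];  common shape = (4, 2, 2, 1)

Row-insert the values π_1, π_2, … into P one at a time, bumping the leftmost entry strictly greater than the inserted value down to the next row. The recording tableau Q records, in position (i, j), the step at which that cell was added to P.
  Insert 7 (step 1): P = [7];  Q = [1]
  Insert 2 (step 2): P = [2] / [7];  Q = [1] / [2]
  Insert 8 (step 3): P = [2, 8] / [7];  Q = [1, 3] / [2]
  Insert 5 (step 4): P = [2, 5] / [7, 8];  Q = [1, 3] / [2, 4]
  Insert 4 (step 5): P = [2, 4] / [5, 8] / [7];  Q = [1, 3] / [2, 4] / [5]
  Insert 1 (step 6): P = [1, 4] / [2, 8] / [5] / [7];  Q = [1, 3] / [2, 4] / [5] / [6]
  Insert 6 (step 7): P = [1, 4, 6] / [2, 8] / [5] / [7];  Q = [1, 3, 7] / [2, 4] / [5] / [6]
  Insert 9 (step 8): P = [1, 4, 6, 9] / [2, 8] / [5] / [7];  Q = [1, 3, 7, 8] / [2, 4] / [5] / [6]
  Insert 3 (step 9): P = [1, 3, 6, 9] / [2, 4] / [5, 8] / [7];  Q = [1, 3, 7, 8] / [2, 4] / [5, 9] / [6]
Final shape: (4, 2, 2, 1).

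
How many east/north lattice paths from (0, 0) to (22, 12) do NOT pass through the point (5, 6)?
Number of paths = 501716526

Total paths from (0, 0) to (22, 12): C(34, 22) = 548354040. Paths through (5, 6): (paths (0, 0) → (5, 6)) × (paths (5, 6) → (22, 12)) = C(11, 5) · C(23, 17) = 462 · 100947 = 46637514. Avoidance count = 548354040 − 46637514 = 501716526.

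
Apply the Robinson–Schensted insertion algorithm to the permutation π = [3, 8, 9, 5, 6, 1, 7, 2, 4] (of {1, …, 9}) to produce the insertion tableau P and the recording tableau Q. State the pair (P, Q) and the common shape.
P = [1, 2, 4, 7] / [3, 5, 6] / [8, 9];  Q = [1, 2, 3, 7] / [4, 5, 9] / [6, 8];  common shape = (4, 3, 2)

Row-insert the values π_1, π_2, … into P one at a time, bumping the leftmost entry strictly greater than the inserted value down to the next row. The recording tableau Q records, in position (i, j), the step at which that cell was added to P.
  Insert 3 (step 1): P = [3];  Q = [1]
  Insert 8 (step 2): P = [3, 8];  Q = [1, 2]
  Insert 9 (step 3): P = [3, 8, 9];  Q = [1, 2, 3]
  Insert 5 (step 4): P = [3, 5, 9] / [8];  Q = [1, 2, 3] / [4]
  Insert 6 (step 5): P = [3, 5, 6] / [8, 9];  Q = [1, 2, 3] / [4, 5]
  Insert 1 (step 6): P = [1, 5, 6] / [3, 9] / [8];  Q = [1, 2, 3] / [4, 5] / [6]
  Insert 7 (step 7): P = [1, 5, 6, 7] / [3, 9] / [8];  Q = [1, 2, 3, 7] / [4, 5] / [6]
  Insert 2 (step 8): P = [1, 2, 6, 7] / [3, 5] / [8, 9];  Q = [1, 2, 3, 7] / [4, 5] / [6, 8]
  Insert 4 (step 9): P = [1, 2, 4, 7] / [3, 5, 6] / [8, 9];  Q = [1, 2, 3, 7] / [4, 5, 9] / [6, 8]
Final shape: (4, 3, 2).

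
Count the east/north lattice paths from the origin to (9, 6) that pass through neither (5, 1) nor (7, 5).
Number of paths = 2143

Inclusion–exclusion. Total paths: C(15, 9) = 5005. Through P₁: C(6, 5)·C(9, 4) = 756. Through P₂: C(12, 7)·C(3, 2) = 2376. Since P₁ is strictly southwest of P₂, a monotone path through both must visit P₁ then P₂; paths through both = C(6, 5)·C(6, 2)·C(3, 2) = 270. Avoid both = 5005 − 756 − 2376 + 270 = 2143.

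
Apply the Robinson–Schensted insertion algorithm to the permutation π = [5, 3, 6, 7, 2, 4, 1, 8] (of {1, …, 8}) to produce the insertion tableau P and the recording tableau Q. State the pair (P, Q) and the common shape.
P = [1, 4, 7, 8] / [2, 6] / [3] / [5];  Q = [1, 3, 4, 8] / [2, 6] / [5] / [7];  common shape = (4, 2, 1, 1)

Row-insert the values π_1, π_2, … into P one at a time, bumping the leftmost entry strictly greater than the inserted value down to the next row. The recording tableau Q records, in position (i, j), the step at which that cell was added to P.
  Insert 5 (step 1): P = [5];  Q = [1]
  Insert 3 (step 2): P = [3] / [5];  Q = [1] / [2]
  Insert 6 (step 3): P = [3, 6] / [5];  Q = [1, 3] / [2]
  Insert 7 (step 4): P = [3, 6, 7] / [5];  Q = [1, 3, 4] / [2]
  Insert 2 (step 5): P = [2, 6, 7] / [3] / [5];  Q = [1, 3, 4] / [2] / [5]
  Insert 4 (step 6): P = [2, 4, 7] / [3, 6] / [5];  Q = [1, 3, 4] / [2, 6] / [5]
  Insert 1 (step 7): P = [1, 4, 7] / [2, 6] / [3] / [5];  Q = [1, 3, 4] / [2, 6] / [5] / [7]
  Insert 8 (step 8): P = [1, 4, 7, 8] / [2, 6] / [3] / [5];  Q = [1, 3, 4, 8] / [2, 6] / [5] / [7]
Final shape: (4, 2, 1, 1).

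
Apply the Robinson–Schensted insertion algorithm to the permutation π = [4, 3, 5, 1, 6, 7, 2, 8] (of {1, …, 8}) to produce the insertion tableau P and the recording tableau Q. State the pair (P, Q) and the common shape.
P = [1, 2, 6, 7, 8] / [3, 5] / [4];  Q = [1, 3, 5, 6, 8] / [2, 7] / [4];  common shape = (5, 2, 1)

Row-insert the values π_1, π_2, … into P one at a time, bumping the leftmost entry strictly greater than the inserted value down to the next row. The recording tableau Q records, in position (i, j), the step at which that cell was added to P.
  Insert 4 (step 1): P = [4];  Q = [1]
  Insert 3 (step 2): P = [3] / [4];  Q = [1] / [2]
  Insert 5 (step 3): P = [3, 5] / [4];  Q = [1, 3] / [2]
  Insert 1 (step 4): P = [1, 5] / [3] / [4];  Q = [1, 3] / [2] / [4]
  Insert 6 (step 5): P = [1, 5, 6] / [3] / [4];  Q = [1, 3, 5] / [2] / [4]
  Insert 7 (step 6): P = [1, 5, 6, 7] / [3] / [4];  Q = [1, 3, 5, 6] / [2] / [4]
  Insert 2 (step 7): P = [1, 2, 6, 7] / [3, 5] / [4];  Q = [1, 3, 5, 6] / [2, 7] / [4]
  Insert 8 (step 8): P = [1, 2, 6, 7, 8] / [3, 5] / [4];  Q = [1, 3, 5, 6, 8] / [2, 7] / [4]
Final shape: (5, 2, 1).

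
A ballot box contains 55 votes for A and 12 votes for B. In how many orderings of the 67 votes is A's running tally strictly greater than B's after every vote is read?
Strict-lead orderings = 3848796685552

Total orderings of the 67 votes with 55 for A: C(67, 55) = 5996962277488. By the Bertrand ballot formula (Cycle Lemma / reflection principle), the number of orderings in which A is strictly ahead of B throughout is (p − q)/(p + q) · C(p + q, p) = (55 − 12)/(55 + 12) · 5996962277488 = 3848796685552.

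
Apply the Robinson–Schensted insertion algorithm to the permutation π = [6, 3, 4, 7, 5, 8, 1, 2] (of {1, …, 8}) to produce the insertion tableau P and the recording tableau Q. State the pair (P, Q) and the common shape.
P = [1, 2, 5, 8] / [3, 4] / [6, 7];  Q = [1, 3, 4, 6] / [2, 5] / [7, 8];  common shape = (4, 2, 2)

Row-insert the values π_1, π_2, … into P one at a time, bumping the leftmost entry strictly greater than the inserted value down to the next row. The recording tableau Q records, in position (i, j), the step at which that cell was added to P.
  Insert 6 (step 1): P = [6];  Q = [1]
  Insert 3 (step 2): P = [3] / [6];  Q = [1] / [2]
  Insert 4 (step 3): P = [3, 4] / [6];  Q = [1, 3] / [2]
  Insert 7 (step 4): P = [3, 4, 7] / [6];  Q = [1, 3, 4] / [2]
  Insert 5 (step 5): P = [3, 4, 5] / [6, 7];  Q = [1, 3, 4] / [2, 5]
  Insert 8 (step 6): P = [3, 4, 5, 8] / [6, 7];  Q = [1, 3, 4, 6] / [2, 5]
  Insert 1 (step 7): P = [1, 4, 5, 8] / [3, 7] / [6];  Q = [1, 3, 4, 6] / [2, 5] / [7]
  Insert 2 (step 8): P = [1, 2, 5, 8] / [3, 4] / [6, 7];  Q = [1, 3, 4, 6] / [2, 5] / [7, 8]
Final shape: (4, 2, 2).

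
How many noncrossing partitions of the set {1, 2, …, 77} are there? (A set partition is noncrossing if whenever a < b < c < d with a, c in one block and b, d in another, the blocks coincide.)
C_77 = 18793142726809884575211361279087545193250040

These noncrossing partitions are counted by the Catalan number C_n = (1/(n + 1)) · C(2n, n). For n = 77: C_77 = (1/78) · C(154, 77) = 1465865132691170996866486179768828525073503120/78 = 18793142726809884575211361279087545193250040.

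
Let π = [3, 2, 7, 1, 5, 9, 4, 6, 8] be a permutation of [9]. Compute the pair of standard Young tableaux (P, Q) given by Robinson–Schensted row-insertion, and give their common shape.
P = [1, 4, 6, 8] / [2, 5, 9] / [3, 7];  Q = [1, 3, 6, 9] / [2, 5, 8] / [4, 7];  common shape = (4, 3, 2)

Row-insert the values π_1, π_2, … into P one at a time, bumping the leftmost entry strictly greater than the inserted value down to the next row. The recording tableau Q records, in position (i, j), the step at which that cell was added to P.
  Insert 3 (step 1): P = [3];  Q = [1]
  Insert 2 (step 2): P = [2] / [3];  Q = [1] / [2]
  Insert 7 (step 3): P = [2, 7] / [3];  Q = [1, 3] / [2]
  Insert 1 (step 4): P = [1, 7] / [2] / [3];  Q = [1, 3] / [2] / [4]
  Insert 5 (step 5): P = [1, 5] / [2, 7] / [3];  Q = [1, 3] / [2, 5] / [4]
  Insert 9 (step 6): P = [1, 5, 9] / [2, 7] / [3];  Q = [1, 3, 6] / [2, 5] / [4]
  Insert 4 (step 7): P = [1, 4, 9] / [2, 5] / [3, 7];  Q = [1, 3, 6] / [2, 5] / [4, 7]
  Insert 6 (step 8): P = [1, 4, 6] / [2, 5, 9] / [3, 7];  Q = [1, 3, 6] / [2, 5, 8] / [4, 7]
  Insert 8 (step 9): P = [1, 4, 6, 8] / [2, 5, 9] / [3, 7];  Q = [1, 3, 6, 9] / [2, 5, 8] / [4, 7]
Final shape: (4, 3, 2).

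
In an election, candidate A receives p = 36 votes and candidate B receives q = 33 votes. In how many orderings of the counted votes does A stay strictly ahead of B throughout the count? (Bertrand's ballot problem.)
Strict-lead orderings = 2303341452757570498

Total orderings of the 69 votes with 36 for A: C(69, 36) = 52976853413424121454. By the Bertrand ballot formula (Cycle Lemma / reflection principle), the number of orderings in which A is strictly ahead of B throughout is (p − q)/(p + q) · C(p + q, p) = (36 − 33)/(36 + 33) · 52976853413424121454 = 2303341452757570498.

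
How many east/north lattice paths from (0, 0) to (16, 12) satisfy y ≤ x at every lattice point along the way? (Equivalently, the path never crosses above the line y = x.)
Number of paths = 8947575

By the reflection principle (André's argument), the number of monotone paths to (16, 12) with n ≤ m that never go above y = x is C(28, 16) − C(28, 17) = 30421755 − 21474180 = 8947575.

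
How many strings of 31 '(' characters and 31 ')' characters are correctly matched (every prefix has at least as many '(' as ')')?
C_31 = 14544636039226909

These balanced parentheses are counted by the Catalan number C_n = (1/(n + 1)) · C(2n, n). For n = 31: C_31 = (1/32) · C(62, 31) = 465428353255261088/32 = 14544636039226909.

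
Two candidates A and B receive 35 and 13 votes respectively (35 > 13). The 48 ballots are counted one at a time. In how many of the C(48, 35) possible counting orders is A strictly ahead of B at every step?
Strict-lead orderings = 88425447594

Total orderings of the 48 votes with 35 for A: C(48, 35) = 192928249296. By the Bertrand ballot formula (Cycle Lemma / reflection principle), the number of orderings in which A is strictly ahead of B throughout is (p − q)/(p + q) · C(p + q, p) = (35 − 13)/(35 + 13) · 192928249296 = 88425447594.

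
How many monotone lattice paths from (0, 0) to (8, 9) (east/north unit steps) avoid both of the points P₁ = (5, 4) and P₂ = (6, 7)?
Number of paths = 9982

Inclusion–exclusion. Total paths: C(17, 8) = 24310. Through P₁: C(9, 5)·C(8, 3) = 7056. Through P₂: C(13, 6)·C(4, 2) = 10296. Since P₁ is strictly southwest of P₂, a monotone path through both must visit P₁ then P₂; paths through both = C(9, 5)·C(4, 1)·C(4, 2) = 3024. Avoid both = 24310 − 7056 − 10296 + 3024 = 9982.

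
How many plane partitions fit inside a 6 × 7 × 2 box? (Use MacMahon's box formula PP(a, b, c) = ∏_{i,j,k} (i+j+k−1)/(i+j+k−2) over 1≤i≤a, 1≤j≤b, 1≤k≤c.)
PP(6, 7, 2) = 736164

Evaluate the triple product over i = 1..6, j = 1..7, k = 1..2. The factors are (2/1) · (3/2) · (3/2) · (4/3) · (4/3) · (5/4) · (5/4) · (6/5) · … (84 factors total). The numerators and denominators telescope so the product is an integer; carrying out the multiplication exactly gives PP(6, 7, 2) = 736164.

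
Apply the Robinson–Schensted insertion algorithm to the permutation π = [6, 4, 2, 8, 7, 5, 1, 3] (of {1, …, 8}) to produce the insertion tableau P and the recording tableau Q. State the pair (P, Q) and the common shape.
P = [1, 3] / [2, 5] / [4, 7] / [6, 8];  Q = [1, 4] / [2, 5] / [3, 6] / [7, 8];  common shape = (2, 2, 2, 2)

Row-insert the values π_1, π_2, … into P one at a time, bumping the leftmost entry strictly greater than the inserted value down to the next row. The recording tableau Q records, in position (i, j), the step at which that cell was added to P.
  Insert 6 (step 1): P = [6];  Q = [1]
  Insert 4 (step 2): P = [4] / [6];  Q = [1] / [2]
  Insert 2 (step 3): P = [2] / [4] / [6];  Q = [1] / [2] / [3]
  Insert 8 (step 4): P = [2, 8] / [4] / [6];  Q = [1, 4] / [2] / [3]
  Insert 7 (step 5): P = [2, 7] / [4, 8] / [6];  Q = [1, 4] / [2, 5] / [3]
  Insert 5 (step 6): P = [2, 5] / [4, 7] / [6, 8];  Q = [1, 4] / [2, 5] / [3, 6]
  Insert 1 (step 7): P = [1, 5] / [2, 7] / [4, 8] / [6];  Q = [1, 4] / [2, 5] / [3, 6] / [7]
  Insert 3 (step 8): P = [1, 3] / [2, 5] / [4, 7] / [6, 8];  Q = [1, 4] / [2, 5] / [3, 6] / [7, 8]
Final shape: (2, 2, 2, 2).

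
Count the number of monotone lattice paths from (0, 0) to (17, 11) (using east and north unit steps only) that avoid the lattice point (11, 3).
Number of paths = 20381088

Total paths from (0, 0) to (17, 11): C(28, 17) = 21474180. Paths through (11, 3): (paths (0, 0) → (11, 3)) × (paths (11, 3) → (17, 11)) = C(14, 11) · C(14, 6) = 364 · 3003 = 1093092. Avoidance count = 21474180 − 1093092 = 20381088.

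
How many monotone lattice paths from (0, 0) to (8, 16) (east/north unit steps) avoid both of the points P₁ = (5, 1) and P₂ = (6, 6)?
Number of paths = 671967

Inclusion–exclusion. Total paths: C(24, 8) = 735471. Through P₁: C(6, 5)·C(18, 3) = 4896. Through P₂: C(12, 6)·C(12, 2) = 60984. Since P₁ is strictly southwest of P₂, a monotone path through both must visit P₁ then P₂; paths through both = C(6, 5)·C(6, 1)·C(12, 2) = 2376. Avoid both = 735471 − 4896 − 60984 + 2376 = 671967.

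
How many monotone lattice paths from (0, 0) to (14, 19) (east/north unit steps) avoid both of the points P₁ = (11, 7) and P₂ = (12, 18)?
Number of paths = 545995269

Inclusion–exclusion. Total paths: C(33, 14) = 818809200. Through P₁: C(18, 11)·C(15, 3) = 14479920. Through P₂: C(30, 12)·C(3, 2) = 259479675. Since P₁ is strictly southwest of P₂, a monotone path through both must visit P₁ then P₂; paths through both = C(18, 11)·C(12, 1)·C(3, 2) = 1145664. Avoid both = 818809200 − 14479920 − 259479675 + 1145664 = 545995269.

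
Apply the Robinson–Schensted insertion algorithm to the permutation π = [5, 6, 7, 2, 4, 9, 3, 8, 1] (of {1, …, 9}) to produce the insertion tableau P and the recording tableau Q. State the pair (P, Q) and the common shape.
P = [1, 3, 7, 8] / [2, 6, 9] / [4] / [5];  Q = [1, 2, 3, 6] / [4, 5, 8] / [7] / [9];  common shape = (4, 3, 1, 1)

Row-insert the values π_1, π_2, … into P one at a time, bumping the leftmost entry strictly greater than the inserted value down to the next row. The recording tableau Q records, in position (i, j), the step at which that cell was added to P.
  Insert 5 (step 1): P = [5];  Q = [1]
  Insert 6 (step 2): P = [5, 6];  Q = [1, 2]
  Insert 7 (step 3): P = [5, 6, 7];  Q = [1, 2, 3]
  Insert 2 (step 4): P = [2, 6, 7] / [5];  Q = [1, 2, 3] / [4]
  Insert 4 (step 5): P = [2, 4, 7] / [5, 6];  Q = [1, 2, 3] / [4, 5]
  Insert 9 (step 6): P = [2, 4, 7, 9] / [5, 6];  Q = [1, 2, 3, 6] / [4, 5]
  Insert 3 (step 7): P = [2, 3, 7, 9] / [4, 6] / [5];  Q = [1, 2, 3, 6] / [4, 5] / [7]
  Insert 8 (step 8): P = [2, 3, 7, 8] / [4, 6, 9] / [5];  Q = [1, 2, 3, 6] / [4, 5, 8] / [7]
  Insert 1 (step 9): P = [1, 3, 7, 8] / [2, 6, 9] / [4] / [5];  Q = [1, 2, 3, 6] / [4, 5, 8] / [7] / [9]
Final shape: (4, 3, 1, 1).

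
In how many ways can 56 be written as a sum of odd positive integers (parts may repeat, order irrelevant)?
p_odd(56) = 7108

Enumerate partitions using only odd parts via the recurrence o(n, m) = o(n, m−2) + o(n−m, m) over odd m, starting from the largest odd part ≤ n. This gives p_odd(56) = 7108. (Euler's theorem: equals the count of distinct-part partitions.)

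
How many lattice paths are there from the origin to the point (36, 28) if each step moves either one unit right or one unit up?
Number of paths = 1118770292985239888

A monotone lattice path from (0, 0) to (36, 28) consists of 36 east steps and 28 north steps in some order, so it is determined by which 36 of the 64 steps are east. The count is C(64, 36) = 1118770292985239888.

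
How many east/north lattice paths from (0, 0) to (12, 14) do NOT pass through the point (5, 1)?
Number of paths = 9192580

Total paths from (0, 0) to (12, 14): C(26, 12) = 9657700. Paths through (5, 1): (paths (0, 0) → (5, 1)) × (paths (5, 1) → (12, 14)) = C(6, 5) · C(20, 7) = 6 · 77520 = 465120. Avoidance count = 9657700 − 465120 = 9192580.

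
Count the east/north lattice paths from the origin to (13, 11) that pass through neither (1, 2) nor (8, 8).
Number of paths = 1181922

Inclusion–exclusion. Total paths: C(24, 13) = 2496144. Through P₁: C(3, 1)·C(21, 12) = 881790. Through P₂: C(16, 8)·C(8, 5) = 720720. Since P₁ is strictly southwest of P₂, a monotone path through both must visit P₁ then P₂; paths through both = C(3, 1)·C(13, 7)·C(8, 5) = 288288. Avoid both = 2496144 − 881790 − 720720 + 288288 = 1181922.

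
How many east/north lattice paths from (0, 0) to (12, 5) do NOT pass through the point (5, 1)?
Number of paths = 4208

Total paths from (0, 0) to (12, 5): C(17, 12) = 6188. Paths through (5, 1): (paths (0, 0) → (5, 1)) × (paths (5, 1) → (12, 5)) = C(6, 5) · C(11, 7) = 6 · 330 = 1980. Avoidance count = 6188 − 1980 = 4208.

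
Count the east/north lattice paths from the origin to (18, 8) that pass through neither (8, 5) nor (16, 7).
Number of paths = 632467

Inclusion–exclusion. Total paths: C(26, 18) = 1562275. Through P₁: C(13, 8)·C(13, 10) = 368082. Through P₂: C(23, 16)·C(3, 2) = 735471. Since P₁ is strictly southwest of P₂, a monotone path through both must visit P₁ then P₂; paths through both = C(13, 8)·C(10, 8)·C(3, 2) = 173745. Avoid both = 1562275 − 368082 − 735471 + 173745 = 632467.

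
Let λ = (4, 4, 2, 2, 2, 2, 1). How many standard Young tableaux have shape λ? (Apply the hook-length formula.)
# SYT of shape (4, 4, 2, 2, 2, 2, 1) = 680680

Hook-length formula: f^λ = n! / Π hook(c), product over all cells c of the Young diagram. For λ = (4, 4, 2, 2, 2, 2, 1), n = 17 boxes. Hook lengths by row (left-to-right, top-to-bottom): [10, 8, 3, 2]; [9, 7, 2, 1]; [6, 4]; [5, 3]; [4, 2]; [3, 1]; [1]. Product of hooks = 522547200. So f^λ = 17! / 522547200 = 355687428096000 / 522547200 = 680680.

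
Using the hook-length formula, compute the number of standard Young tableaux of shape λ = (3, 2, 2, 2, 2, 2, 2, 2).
# SYT of shape (3, 2, 2, 2, 2, 2, 2, 2) = 19448

Hook-length formula: f^λ = n! / Π hook(c), product over all cells c of the Young diagram. For λ = (3, 2, 2, 2, 2, 2, 2, 2), n = 17 boxes. Hook lengths by row (left-to-right, top-to-bottom): [10, 9, 1]; [8, 7]; [7, 6]; [6, 5]; [5, 4]; [4, 3]; [3, 2]; [2, 1]. Product of hooks = 18289152000. So f^λ = 17! / 18289152000 = 355687428096000 / 18289152000 = 19448.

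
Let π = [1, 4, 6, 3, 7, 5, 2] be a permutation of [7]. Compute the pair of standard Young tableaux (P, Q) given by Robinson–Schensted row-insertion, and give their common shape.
P = [1, 2, 5, 7] / [3, 6] / [4];  Q = [1, 2, 3, 5] / [4, 6] / [7];  common shape = (4, 2, 1)

Row-insert the values π_1, π_2, … into P one at a time, bumping the leftmost entry strictly greater than the inserted value down to the next row. The recording tableau Q records, in position (i, j), the step at which that cell was added to P.
  Insert 1 (step 1): P = [1];  Q = [1]
  Insert 4 (step 2): P = [1, 4];  Q = [1, 2]
  Insert 6 (step 3): P = [1, 4, 6];  Q = [1, 2, 3]
  Insert 3 (step 4): P = [1, 3, 6] / [4];  Q = [1, 2, 3] / [4]
  Insert 7 (step 5): P = [1, 3, 6, 7] / [4];  Q = [1, 2, 3, 5] / [4]
  Insert 5 (step 6): P = [1, 3, 5, 7] / [4, 6];  Q = [1, 2, 3, 5] / [4, 6]
  Insert 2 (step 7): P = [1, 2, 5, 7] / [3, 6] / [4];  Q = [1, 2, 3, 5] / [4, 6] / [7]
Final shape: (4, 2, 1).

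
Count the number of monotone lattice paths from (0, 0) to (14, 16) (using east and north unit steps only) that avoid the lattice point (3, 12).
Number of paths = 144801600

Total paths from (0, 0) to (14, 16): C(30, 14) = 145422675. Paths through (3, 12): (paths (0, 0) → (3, 12)) × (paths (3, 12) → (14, 16)) = C(15, 3) · C(15, 11) = 455 · 1365 = 621075. Avoidance count = 145422675 − 621075 = 144801600.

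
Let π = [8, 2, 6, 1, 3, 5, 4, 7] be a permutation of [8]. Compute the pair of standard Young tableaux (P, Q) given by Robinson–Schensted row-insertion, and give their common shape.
P = [1, 3, 4, 7] / [2, 5] / [6] / [8];  Q = [1, 3, 6, 8] / [2, 5] / [4] / [7];  common shape = (4, 2, 1, 1)

Row-insert the values π_1, π_2, … into P one at a time, bumping the leftmost entry strictly greater than the inserted value down to the next row. The recording tableau Q records, in position (i, j), the step at which that cell was added to P.
  Insert 8 (step 1): P = [8];  Q = [1]
  Insert 2 (step 2): P = [2] / [8];  Q = [1] / [2]
  Insert 6 (step 3): P = [2, 6] / [8];  Q = [1, 3] / [2]
  Insert 1 (step 4): P = [1, 6] / [2] / [8];  Q = [1, 3] / [2] / [4]
  Insert 3 (step 5): P = [1, 3] / [2, 6] / [8];  Q = [1, 3] / [2, 5] / [4]
  Insert 5 (step 6): P = [1, 3, 5] / [2, 6] / [8];  Q = [1, 3, 6] / [2, 5] / [4]
  Insert 4 (step 7): P = [1, 3, 4] / [2, 5] / [6] / [8];  Q = [1, 3, 6] / [2, 5] / [4] / [7]
  Insert 7 (step 8): P = [1, 3, 4, 7] / [2, 5] / [6] / [8];  Q = [1, 3, 6, 8] / [2, 5] / [4] / [7]
Final shape: (4, 2, 1, 1).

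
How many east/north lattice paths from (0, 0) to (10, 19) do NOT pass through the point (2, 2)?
Number of paths = 13540560

Total paths from (0, 0) to (10, 19): C(29, 10) = 20030010. Paths through (2, 2): (paths (0, 0) → (2, 2)) × (paths (2, 2) → (10, 19)) = C(4, 2) · C(25, 8) = 6 · 1081575 = 6489450. Avoidance count = 20030010 − 6489450 = 13540560.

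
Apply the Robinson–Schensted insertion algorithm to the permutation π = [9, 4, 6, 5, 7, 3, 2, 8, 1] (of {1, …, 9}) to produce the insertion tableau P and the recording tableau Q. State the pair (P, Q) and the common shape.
P = [1, 5, 7, 8] / [2] / [3] / [4] / [6] / [9];  Q = [1, 3, 5, 8] / [2] / [4] / [6] / [7] / [9];  common shape = (4, 1, 1, 1, 1, 1)

Row-insert the values π_1, π_2, … into P one at a time, bumping the leftmost entry strictly greater than the inserted value down to the next row. The recording tableau Q records, in position (i, j), the step at which that cell was added to P.
  Insert 9 (step 1): P = [9];  Q = [1]
  Insert 4 (step 2): P = [4] / [9];  Q = [1] / [2]
  Insert 6 (step 3): P = [4, 6] / [9];  Q = [1, 3] / [2]
  Insert 5 (step 4): P = [4, 5] / [6] / [9];  Q = [1, 3] / [2] / [4]
  Insert 7 (step 5): P = [4, 5, 7] / [6] / [9];  Q = [1, 3, 5] / [2] / [4]
  Insert 3 (step 6): P = [3, 5, 7] / [4] / [6] / [9];  Q = [1, 3, 5] / [2] / [4] / [6]
  Insert 2 (step 7): P = [2, 5, 7] / [3] / [4] / [6] / [9];  Q = [1, 3, 5] / [2] / [4] / [6] / [7]
  Insert 8 (step 8): P = [2, 5, 7, 8] / [3] / [4] / [6] / [9];  Q = [1, 3, 5, 8] / [2] / [4] / [6] / [7]
  Insert 1 (step 9): P = [1, 5, 7, 8] / [2] / [3] / [4] / [6] / [9];  Q = [1, 3, 5, 8] / [2] / [4] / [6] / [7] / [9]
Final shape: (4, 1, 1, 1, 1, 1).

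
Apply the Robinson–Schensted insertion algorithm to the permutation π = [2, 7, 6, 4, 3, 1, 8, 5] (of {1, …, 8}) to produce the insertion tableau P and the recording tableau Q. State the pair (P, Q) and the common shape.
P = [1, 3, 5] / [2, 8] / [4] / [6] / [7];  Q = [1, 2, 7] / [3, 8] / [4] / [5] / [6];  common shape = (3, 2, 1, 1, 1)

Row-insert the values π_1, π_2, … into P one at a time, bumping the leftmost entry strictly greater than the inserted value down to the next row. The recording tableau Q records, in position (i, j), the step at which that cell was added to P.
  Insert 2 (step 1): P = [2];  Q = [1]
  Insert 7 (step 2): P = [2, 7];  Q = [1, 2]
  Insert 6 (step 3): P = [2, 6] / [7];  Q = [1, 2] / [3]
  Insert 4 (step 4): P = [2, 4] / [6] / [7];  Q = [1, 2] / [3] / [4]
  Insert 3 (step 5): P = [2, 3] / [4] / [6] / [7];  Q = [1, 2] / [3] / [4] / [5]
  Insert 1 (step 6): P = [1, 3] / [2] / [4] / [6] / [7];  Q = [1, 2] / [3] / [4] / [5] / [6]
  Insert 8 (step 7): P = [1, 3, 8] / [2] / [4] / [6] / [7];  Q = [1, 2, 7] / [3] / [4] / [5] / [6]
  Insert 5 (step 8): P = [1, 3, 5] / [2, 8] / [4] / [6] / [7];  Q = [1, 2, 7] / [3, 8] / [4] / [5] / [6]
Final shape: (3, 2, 1, 1, 1).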